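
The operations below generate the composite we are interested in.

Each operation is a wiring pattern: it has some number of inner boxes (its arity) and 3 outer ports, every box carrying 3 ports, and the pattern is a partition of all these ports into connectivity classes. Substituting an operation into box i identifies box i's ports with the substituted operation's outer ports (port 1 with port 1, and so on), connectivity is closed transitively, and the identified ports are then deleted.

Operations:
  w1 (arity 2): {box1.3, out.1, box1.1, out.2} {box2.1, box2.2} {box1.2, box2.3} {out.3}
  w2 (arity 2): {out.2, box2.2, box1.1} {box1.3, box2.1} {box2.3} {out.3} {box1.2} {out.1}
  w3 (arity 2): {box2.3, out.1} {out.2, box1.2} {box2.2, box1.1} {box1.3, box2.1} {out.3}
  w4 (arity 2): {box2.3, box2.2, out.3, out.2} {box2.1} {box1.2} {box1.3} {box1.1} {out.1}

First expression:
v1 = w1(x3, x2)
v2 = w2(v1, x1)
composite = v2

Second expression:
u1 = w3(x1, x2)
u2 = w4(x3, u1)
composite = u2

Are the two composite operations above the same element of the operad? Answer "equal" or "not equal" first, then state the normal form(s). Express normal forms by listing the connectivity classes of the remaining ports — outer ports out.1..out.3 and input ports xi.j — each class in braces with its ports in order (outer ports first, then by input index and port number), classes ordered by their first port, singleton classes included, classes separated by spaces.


not equal: they reduce to {out.1} {out.2, x1.2, x3.1, x3.3} {out.3} {x1.1} {x1.3} {x2.1, x2.2} {x2.3, x3.2} and {out.1} {out.2, out.3, x1.2} {x1.1, x2.2} {x1.3, x2.1} {x2.3} {x3.1} {x3.2} {x3.3}

The first composite normalizes to {out.1} {out.2, x1.2, x3.1, x3.3} {out.3} {x1.1} {x1.3} {x2.1, x2.2} {x2.3, x3.2}
The second composite normalizes to {out.1} {out.2, out.3, x1.2} {x1.1, x2.2} {x1.3, x2.1} {x2.3} {x3.1} {x3.2} {x3.3}
Different reductions; not equal.


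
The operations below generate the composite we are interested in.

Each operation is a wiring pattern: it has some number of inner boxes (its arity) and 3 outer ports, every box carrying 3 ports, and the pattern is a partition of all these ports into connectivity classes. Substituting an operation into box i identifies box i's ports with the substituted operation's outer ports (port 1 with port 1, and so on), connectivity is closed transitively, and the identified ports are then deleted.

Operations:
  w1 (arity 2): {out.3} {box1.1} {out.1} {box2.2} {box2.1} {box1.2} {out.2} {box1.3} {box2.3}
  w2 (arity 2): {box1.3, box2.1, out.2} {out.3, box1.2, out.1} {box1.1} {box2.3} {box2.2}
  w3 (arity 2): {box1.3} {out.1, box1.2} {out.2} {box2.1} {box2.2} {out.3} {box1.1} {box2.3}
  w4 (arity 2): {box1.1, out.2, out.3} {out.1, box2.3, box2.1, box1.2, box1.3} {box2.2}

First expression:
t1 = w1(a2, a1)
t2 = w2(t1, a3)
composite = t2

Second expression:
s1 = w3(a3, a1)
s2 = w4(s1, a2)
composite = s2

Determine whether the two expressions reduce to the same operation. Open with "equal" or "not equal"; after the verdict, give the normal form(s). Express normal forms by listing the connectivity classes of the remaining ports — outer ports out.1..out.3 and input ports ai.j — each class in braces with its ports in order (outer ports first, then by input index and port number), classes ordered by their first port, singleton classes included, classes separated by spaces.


not equal: they reduce to {out.1, out.3} {out.2, a3.1} {a1.1} {a1.2} {a1.3} {a2.1} {a2.2} {a2.3} {a3.2} {a3.3} and {out.1, a2.1, a2.3} {out.2, out.3, a3.2} {a1.1} {a1.2} {a1.3} {a2.2} {a3.1} {a3.3}

The first expression reduces to {out.1, out.3} {out.2, a3.1} {a1.1} {a1.2} {a1.3} {a2.1} {a2.2} {a2.3} {a3.2} {a3.3}
The second expression reduces to {out.1, a2.1, a2.3} {out.2, out.3, a3.2} {a1.1} {a1.2} {a1.3} {a2.2} {a3.1} {a3.3}
No match — not equal.


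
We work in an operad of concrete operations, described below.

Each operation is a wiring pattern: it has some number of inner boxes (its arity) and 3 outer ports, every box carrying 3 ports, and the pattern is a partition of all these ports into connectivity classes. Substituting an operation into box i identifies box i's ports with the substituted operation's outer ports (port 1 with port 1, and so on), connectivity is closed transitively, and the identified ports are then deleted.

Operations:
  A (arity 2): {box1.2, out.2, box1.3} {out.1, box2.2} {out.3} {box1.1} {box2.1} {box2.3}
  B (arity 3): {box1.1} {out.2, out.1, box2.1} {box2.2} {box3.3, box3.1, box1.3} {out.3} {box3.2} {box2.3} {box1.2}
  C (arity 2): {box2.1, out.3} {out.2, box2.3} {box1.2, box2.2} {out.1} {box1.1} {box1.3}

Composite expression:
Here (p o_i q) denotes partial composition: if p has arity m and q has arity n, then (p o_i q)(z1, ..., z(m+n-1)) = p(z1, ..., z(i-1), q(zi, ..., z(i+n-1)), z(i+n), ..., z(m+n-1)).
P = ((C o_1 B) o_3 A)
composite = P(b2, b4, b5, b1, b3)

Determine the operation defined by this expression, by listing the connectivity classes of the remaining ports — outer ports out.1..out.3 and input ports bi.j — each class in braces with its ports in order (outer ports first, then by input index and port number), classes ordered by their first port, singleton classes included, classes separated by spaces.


Treat the ports identified at C as solder joints: merge, then drop.
A over (b5, b1) gives {out.1, b1.2} {out.2, b5.2, b5.3} {out.3} {b1.1} {b1.3} {b5.1}, out.j being that stage's outer ports
B over (b2, b4, b5, b1) gives {out.1, out.2, b4.1} {out.3} {b1.1} {b1.2, b2.3} {b1.3} {b2.1} {b2.2} {b4.2} {b4.3} {b5.1} {b5.2, b5.3}, out.j being that stage's outer ports
C over (b2, b4, b5, b1, b3) gives {out.1} {out.2, b3.3} {out.3, b3.1} {b1.1} {b1.2, b2.3} {b1.3} {b2.1} {b2.2} {b3.2, b4.1} {b4.2} {b4.3} {b5.1} {b5.2, b5.3}, out.j being that stage's outer ports

{out.1} {out.2, b3.3} {out.3, b3.1} {b1.1} {b1.2, b2.3} {b1.3} {b2.1} {b2.2} {b3.2, b4.1} {b4.2} {b4.3} {b5.1} {b5.2, b5.3}


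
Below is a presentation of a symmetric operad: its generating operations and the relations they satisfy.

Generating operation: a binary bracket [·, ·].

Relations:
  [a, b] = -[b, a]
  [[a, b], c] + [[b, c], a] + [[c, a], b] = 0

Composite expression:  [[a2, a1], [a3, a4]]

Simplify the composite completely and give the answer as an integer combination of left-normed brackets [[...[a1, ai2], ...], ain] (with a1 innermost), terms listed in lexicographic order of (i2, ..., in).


-[[[a1, a2], a3], a4] + [[[a1, a2], a4], a3]

Expand each bracket as ab - ba; the a1-initial words give the coefficients.
Composite bracket: [[a2, a1], [a3, a4]]
Full expansion: 8 signed words from ab - ba (2^3 = 8).
Collect the words opening with a1:
  from a1a2a3a4, sign -1: term -[[[a1, a2], a3], a4]
  from a1a2a4a3, sign +1: term +[[[a1, a2], a4], a3]


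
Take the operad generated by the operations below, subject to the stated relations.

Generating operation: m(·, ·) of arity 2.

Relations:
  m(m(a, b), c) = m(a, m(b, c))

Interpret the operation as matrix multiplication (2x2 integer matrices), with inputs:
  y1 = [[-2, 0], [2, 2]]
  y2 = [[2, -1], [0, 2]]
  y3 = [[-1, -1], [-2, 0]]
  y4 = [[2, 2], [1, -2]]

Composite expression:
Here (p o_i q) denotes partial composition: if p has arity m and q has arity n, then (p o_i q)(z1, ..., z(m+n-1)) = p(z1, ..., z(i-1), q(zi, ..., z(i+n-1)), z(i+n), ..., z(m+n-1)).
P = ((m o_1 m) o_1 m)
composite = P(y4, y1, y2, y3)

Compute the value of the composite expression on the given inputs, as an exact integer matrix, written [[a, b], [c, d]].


m(y4, y1) = [[0, 4], [-6, -4]]
m(m(y4, y1), y2) = [[0, 8], [-12, -2]]
m(m(m(y4, y1), y2), y3) = [[-16, 0], [16, 12]]

[[-16, 0], [16, 12]]


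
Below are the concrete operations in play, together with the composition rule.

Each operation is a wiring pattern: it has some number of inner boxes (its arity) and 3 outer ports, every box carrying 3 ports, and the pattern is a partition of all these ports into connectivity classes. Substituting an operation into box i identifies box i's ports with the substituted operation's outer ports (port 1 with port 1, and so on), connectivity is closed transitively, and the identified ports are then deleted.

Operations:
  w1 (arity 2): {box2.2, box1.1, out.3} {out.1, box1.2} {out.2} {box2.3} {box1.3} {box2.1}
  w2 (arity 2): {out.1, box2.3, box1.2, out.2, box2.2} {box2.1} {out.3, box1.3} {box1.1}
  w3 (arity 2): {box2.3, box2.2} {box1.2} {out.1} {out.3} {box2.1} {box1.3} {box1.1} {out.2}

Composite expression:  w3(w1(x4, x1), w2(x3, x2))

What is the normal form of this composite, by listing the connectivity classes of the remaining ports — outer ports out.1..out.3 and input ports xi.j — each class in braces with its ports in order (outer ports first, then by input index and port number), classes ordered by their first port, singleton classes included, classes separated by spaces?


Two ports join when wires chain via w3-identified ports.
through w1, on inputs (x4, x1): {out.1, x4.2} {out.2} {out.3, x1.2, x4.1} {x1.1} {x1.3} {x4.3} (out.j = stage outer ports)
through w2, on inputs (x3, x2): {out.1, out.2, x2.2, x2.3, x3.2} {out.3, x3.3} {x2.1} {x3.1} (out.j = stage outer ports)
through w3, on inputs (x4, x1, x3, x2): {out.1} {out.2} {out.3} {x1.1} {x1.2, x4.1} {x1.3} {x2.1} {x2.2, x2.3, x3.2, x3.3} {x3.1} {x4.2} {x4.3} (out.j = stage outer ports)

{out.1} {out.2} {out.3} {x1.1} {x1.2, x4.1} {x1.3} {x2.1} {x2.2, x2.3, x3.2, x3.3} {x3.1} {x4.2} {x4.3}


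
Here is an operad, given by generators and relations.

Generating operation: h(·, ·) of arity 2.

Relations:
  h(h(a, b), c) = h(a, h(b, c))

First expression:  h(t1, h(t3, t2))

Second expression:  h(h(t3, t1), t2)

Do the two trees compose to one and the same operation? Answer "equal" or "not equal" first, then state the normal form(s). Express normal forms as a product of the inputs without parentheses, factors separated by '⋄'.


not equal; first: t1 ⋄ t3 ⋄ t2; second: t3 ⋄ t1 ⋄ t2

The first expression reduces to t1 ⋄ t3 ⋄ t2
The second expression reduces to t3 ⋄ t1 ⋄ t2
No match — not equal.


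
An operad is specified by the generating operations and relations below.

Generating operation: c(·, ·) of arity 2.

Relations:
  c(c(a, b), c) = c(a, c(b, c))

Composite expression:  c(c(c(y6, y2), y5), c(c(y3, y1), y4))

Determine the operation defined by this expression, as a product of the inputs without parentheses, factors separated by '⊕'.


y6 ⊕ y2 ⊕ y5 ⊕ y3 ⊕ y1 ⊕ y4

Under associativity of c, the answer is the y's in reading order.
c(y6, y2) linearizes to y6 ⊕ y2
c(c(y6, y2), y5) linearizes to y6 ⊕ y2 ⊕ y5
c(y3, y1) linearizes to y3 ⊕ y1
c(c(y3, y1), y4) linearizes to y3 ⊕ y1 ⊕ y4
c(c(c(y6, y2), y5), c(c(y3, y1), y4)) linearizes to y6 ⊕ y2 ⊕ y5 ⊕ y3 ⊕ y1 ⊕ y4


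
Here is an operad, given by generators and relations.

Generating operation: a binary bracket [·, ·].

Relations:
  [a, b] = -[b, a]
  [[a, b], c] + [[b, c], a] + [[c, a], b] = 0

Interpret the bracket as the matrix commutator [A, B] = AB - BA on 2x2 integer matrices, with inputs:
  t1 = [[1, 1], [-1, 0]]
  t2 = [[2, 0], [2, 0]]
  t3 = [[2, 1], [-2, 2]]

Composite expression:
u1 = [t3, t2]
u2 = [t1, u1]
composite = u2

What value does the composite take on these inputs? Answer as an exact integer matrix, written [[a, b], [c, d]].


[t3, t2] = [[2, -2], [-4, -2]]
[t1, [t3, t2]] = [[-6, -6], [0, 6]]

[[-6, -6], [0, 6]]


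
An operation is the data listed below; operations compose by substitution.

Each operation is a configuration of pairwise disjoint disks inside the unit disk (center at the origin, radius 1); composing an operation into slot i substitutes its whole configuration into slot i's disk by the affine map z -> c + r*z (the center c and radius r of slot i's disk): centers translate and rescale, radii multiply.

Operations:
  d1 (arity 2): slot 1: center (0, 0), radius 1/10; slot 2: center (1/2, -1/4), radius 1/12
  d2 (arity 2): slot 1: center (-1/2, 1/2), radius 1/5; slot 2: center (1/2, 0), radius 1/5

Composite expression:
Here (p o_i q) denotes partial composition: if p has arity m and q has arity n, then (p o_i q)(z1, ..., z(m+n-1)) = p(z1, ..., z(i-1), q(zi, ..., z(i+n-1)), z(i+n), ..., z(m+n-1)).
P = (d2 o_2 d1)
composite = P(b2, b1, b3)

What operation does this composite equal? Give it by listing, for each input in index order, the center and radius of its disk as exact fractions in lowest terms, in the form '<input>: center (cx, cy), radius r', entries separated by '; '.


b1: center (1/2, 0), radius 1/50; b2: center (-1/2, 1/2), radius 1/5; b3: center (3/5, -1/20), radius 1/60

Nesting under d2 composes maps z -> c + r*z down each b-path.
b2 passes through 1 substitution, ending at center (-1/2, 1/2), radius 1/5
b1 passes through 2 substitutions, ending at center (1/2, 0), radius 1/50
b3 passes through 2 substitutions, ending at center (3/5, -1/20), radius 1/60


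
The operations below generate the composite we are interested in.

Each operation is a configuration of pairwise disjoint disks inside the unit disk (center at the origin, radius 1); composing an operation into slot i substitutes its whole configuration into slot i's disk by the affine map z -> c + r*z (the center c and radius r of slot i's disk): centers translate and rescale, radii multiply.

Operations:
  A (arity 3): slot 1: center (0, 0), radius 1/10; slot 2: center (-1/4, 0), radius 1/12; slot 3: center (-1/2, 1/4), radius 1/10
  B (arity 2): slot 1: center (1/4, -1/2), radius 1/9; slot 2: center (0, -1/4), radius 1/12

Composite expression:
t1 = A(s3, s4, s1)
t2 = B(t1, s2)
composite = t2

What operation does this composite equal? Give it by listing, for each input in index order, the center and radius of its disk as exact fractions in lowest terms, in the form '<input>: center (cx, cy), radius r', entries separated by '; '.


s1: center (7/36, -17/36), radius 1/90; s2: center (0, -1/4), radius 1/12; s3: center (1/4, -1/2), radius 1/90; s4: center (2/9, -1/2), radius 1/108

Below B, radii multiply path by path; the s-disk centers shift.
s3 passes through 2 substitutions, ending at center (1/4, -1/2), radius 1/90
s4 passes through 2 substitutions, ending at center (2/9, -1/2), radius 1/108
s1 passes through 2 substitutions, ending at center (7/36, -17/36), radius 1/90
s2 passes through 1 substitution, ending at center (0, -1/4), radius 1/12


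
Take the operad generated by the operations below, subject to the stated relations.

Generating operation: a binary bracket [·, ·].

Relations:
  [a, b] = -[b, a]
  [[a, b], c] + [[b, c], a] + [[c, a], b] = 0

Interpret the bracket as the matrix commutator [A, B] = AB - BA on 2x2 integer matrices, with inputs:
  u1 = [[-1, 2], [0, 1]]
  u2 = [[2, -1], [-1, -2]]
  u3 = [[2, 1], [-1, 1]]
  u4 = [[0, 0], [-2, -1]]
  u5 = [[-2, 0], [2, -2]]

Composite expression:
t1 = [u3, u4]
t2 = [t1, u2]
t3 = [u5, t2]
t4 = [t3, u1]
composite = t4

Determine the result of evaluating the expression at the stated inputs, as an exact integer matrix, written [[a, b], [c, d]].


[u3, u4] = [[-2, -1], [1, 2]]
[[u3, u4], u2] = [[2, 8], [0, -2]]
[u5, [[u3, u4], u2]] = [[-16, 0], [8, 16]]
[[u5, [[u3, u4], u2]], u1] = [[-16, -64], [-16, 16]]

[[-16, -64], [-16, 16]]


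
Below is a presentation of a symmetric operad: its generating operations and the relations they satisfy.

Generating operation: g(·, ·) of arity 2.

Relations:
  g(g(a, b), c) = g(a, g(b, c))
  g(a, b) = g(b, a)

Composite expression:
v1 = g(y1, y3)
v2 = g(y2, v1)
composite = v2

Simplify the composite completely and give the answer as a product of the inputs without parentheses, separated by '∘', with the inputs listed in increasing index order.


y1 ∘ y2 ∘ y3


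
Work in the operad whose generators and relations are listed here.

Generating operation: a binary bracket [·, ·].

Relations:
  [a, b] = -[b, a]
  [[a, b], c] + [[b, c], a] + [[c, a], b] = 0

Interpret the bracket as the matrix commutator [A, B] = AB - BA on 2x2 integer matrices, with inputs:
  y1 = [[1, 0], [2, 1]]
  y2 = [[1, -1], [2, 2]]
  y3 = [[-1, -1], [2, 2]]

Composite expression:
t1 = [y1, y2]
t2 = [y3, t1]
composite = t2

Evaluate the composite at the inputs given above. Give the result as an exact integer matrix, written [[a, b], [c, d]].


[[2, 4], [2, -2]]

[y1, y2] = [[2, 0], [-2, -2]]
[y3, [y1, y2]] = [[2, 4], [2, -2]]


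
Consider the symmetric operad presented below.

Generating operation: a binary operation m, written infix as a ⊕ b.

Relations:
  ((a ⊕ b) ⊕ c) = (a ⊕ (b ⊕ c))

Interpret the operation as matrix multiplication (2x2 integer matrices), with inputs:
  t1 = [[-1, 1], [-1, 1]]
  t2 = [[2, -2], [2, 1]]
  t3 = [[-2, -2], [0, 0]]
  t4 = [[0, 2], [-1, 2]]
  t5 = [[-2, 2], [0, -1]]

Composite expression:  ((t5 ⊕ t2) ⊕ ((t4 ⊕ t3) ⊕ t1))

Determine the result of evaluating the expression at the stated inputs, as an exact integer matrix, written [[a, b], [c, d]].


[[-24, 24], [4, -4]]

(t5 ⊕ t2) = [[0, 6], [-2, -1]]
(t4 ⊕ t3) = [[0, 0], [2, 2]]
((t4 ⊕ t3) ⊕ t1) = [[0, 0], [-4, 4]]
((t5 ⊕ t2) ⊕ ((t4 ⊕ t3) ⊕ t1)) = [[-24, 24], [4, -4]]


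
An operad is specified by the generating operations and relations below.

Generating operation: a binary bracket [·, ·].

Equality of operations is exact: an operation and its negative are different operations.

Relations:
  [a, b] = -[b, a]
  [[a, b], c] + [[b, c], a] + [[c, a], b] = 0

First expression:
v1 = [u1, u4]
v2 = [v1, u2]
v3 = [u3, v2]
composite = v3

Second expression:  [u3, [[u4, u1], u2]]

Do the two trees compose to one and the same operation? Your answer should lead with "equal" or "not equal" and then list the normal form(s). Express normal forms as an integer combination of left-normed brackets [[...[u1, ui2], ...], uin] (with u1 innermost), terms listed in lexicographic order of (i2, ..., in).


not equal; first: -[[[u1, u4], u2], u3]; second: [[[u1, u4], u2], u3]

Normal form of the first expression: -[[[u1, u4], u2], u3]
Normal form of the second expression: [[[u1, u4], u2], u3]
The normal forms differ: not equal.


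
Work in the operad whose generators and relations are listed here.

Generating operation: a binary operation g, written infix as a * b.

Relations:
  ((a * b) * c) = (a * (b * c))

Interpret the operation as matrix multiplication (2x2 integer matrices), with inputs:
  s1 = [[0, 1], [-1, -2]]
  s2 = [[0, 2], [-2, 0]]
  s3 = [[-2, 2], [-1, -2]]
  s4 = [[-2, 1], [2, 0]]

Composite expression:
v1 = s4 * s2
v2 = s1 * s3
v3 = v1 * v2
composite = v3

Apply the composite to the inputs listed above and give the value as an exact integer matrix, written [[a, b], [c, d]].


[[-14, -4], [16, 8]]

(s4 * s2) = [[-2, -4], [0, 4]]
(s1 * s3) = [[-1, -2], [4, 2]]
((s4 * s2) * (s1 * s3)) = [[-14, -4], [16, 8]]


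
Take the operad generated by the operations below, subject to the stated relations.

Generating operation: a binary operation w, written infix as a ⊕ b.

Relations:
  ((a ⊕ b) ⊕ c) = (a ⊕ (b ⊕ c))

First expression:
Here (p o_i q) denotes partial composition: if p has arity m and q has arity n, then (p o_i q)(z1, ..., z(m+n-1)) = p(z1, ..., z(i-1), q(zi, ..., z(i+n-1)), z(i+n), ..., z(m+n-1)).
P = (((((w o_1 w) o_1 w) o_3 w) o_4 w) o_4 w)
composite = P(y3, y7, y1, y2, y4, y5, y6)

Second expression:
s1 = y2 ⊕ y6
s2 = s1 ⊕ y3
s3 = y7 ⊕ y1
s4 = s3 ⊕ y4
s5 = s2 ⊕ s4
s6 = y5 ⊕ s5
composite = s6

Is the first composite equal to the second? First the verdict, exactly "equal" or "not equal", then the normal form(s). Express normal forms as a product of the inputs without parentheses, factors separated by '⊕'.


not equal: they reduce to y3 ⊕ y7 ⊕ y1 ⊕ y2 ⊕ y4 ⊕ y5 ⊕ y6 and y5 ⊕ y2 ⊕ y6 ⊕ y3 ⊕ y7 ⊕ y1 ⊕ y4

The first expression reduces to y3 ⊕ y7 ⊕ y1 ⊕ y2 ⊕ y4 ⊕ y5 ⊕ y6
The second expression reduces to y5 ⊕ y2 ⊕ y6 ⊕ y3 ⊕ y7 ⊕ y1 ⊕ y4
Different reductions; not equal.


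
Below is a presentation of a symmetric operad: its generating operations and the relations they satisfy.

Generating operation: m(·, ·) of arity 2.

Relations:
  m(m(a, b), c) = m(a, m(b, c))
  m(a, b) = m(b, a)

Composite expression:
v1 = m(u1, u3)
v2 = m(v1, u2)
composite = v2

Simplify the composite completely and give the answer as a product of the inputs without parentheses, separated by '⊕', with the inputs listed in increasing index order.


u1 ⊕ u2 ⊕ u3

Shape and order are irrelevant to m; the u-input set decides.
m(u1, u3) collapses to u1 ⊕ u3
m(m(u1, u3), u2) collapses to u1 ⊕ u3 ⊕ u2
putting the inputs in ascending order: u1 ⊕ u2 ⊕ u3


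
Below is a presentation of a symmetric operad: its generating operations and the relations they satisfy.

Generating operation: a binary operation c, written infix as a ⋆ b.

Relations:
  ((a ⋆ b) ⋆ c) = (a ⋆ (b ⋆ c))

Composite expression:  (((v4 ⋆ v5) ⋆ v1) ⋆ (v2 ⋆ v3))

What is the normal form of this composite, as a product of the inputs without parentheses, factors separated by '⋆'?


Every regrouping of c is equal, so read the v-inputs in written order.
(v4 ⋆ v5) linearizes to v4 ⋆ v5
((v4 ⋆ v5) ⋆ v1) linearizes to v4 ⋆ v5 ⋆ v1
(v2 ⋆ v3) linearizes to v2 ⋆ v3
(((v4 ⋆ v5) ⋆ v1) ⋆ (v2 ⋆ v3)) linearizes to v4 ⋆ v5 ⋆ v1 ⋆ v2 ⋆ v3

v4 ⋆ v5 ⋆ v1 ⋆ v2 ⋆ v3


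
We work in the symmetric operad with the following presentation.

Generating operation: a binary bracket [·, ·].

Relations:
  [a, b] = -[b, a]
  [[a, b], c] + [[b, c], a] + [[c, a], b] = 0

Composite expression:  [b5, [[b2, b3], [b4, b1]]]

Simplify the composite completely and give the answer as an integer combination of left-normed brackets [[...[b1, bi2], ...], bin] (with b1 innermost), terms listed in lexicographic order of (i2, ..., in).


-[[[[b1, b4], b2], b3], b5] + [[[[b1, b4], b3], b2], b5]

Expand each bracket as ab - ba; the b1-initial words give the coefficients.
Composite bracket: [b5, [[b2, b3], [b4, b1]]]
Applying ab - ba throughout gives 16 signed words (2^4 = 16).
Coefficients come from the b1-initial words:
  sign of b1b4b2b3b5 is -1, so it contributes -[[[[b1, b4], b2], b3], b5]
  sign of b1b4b3b2b5 is +1, so it contributes +[[[[b1, b4], b3], b2], b5]


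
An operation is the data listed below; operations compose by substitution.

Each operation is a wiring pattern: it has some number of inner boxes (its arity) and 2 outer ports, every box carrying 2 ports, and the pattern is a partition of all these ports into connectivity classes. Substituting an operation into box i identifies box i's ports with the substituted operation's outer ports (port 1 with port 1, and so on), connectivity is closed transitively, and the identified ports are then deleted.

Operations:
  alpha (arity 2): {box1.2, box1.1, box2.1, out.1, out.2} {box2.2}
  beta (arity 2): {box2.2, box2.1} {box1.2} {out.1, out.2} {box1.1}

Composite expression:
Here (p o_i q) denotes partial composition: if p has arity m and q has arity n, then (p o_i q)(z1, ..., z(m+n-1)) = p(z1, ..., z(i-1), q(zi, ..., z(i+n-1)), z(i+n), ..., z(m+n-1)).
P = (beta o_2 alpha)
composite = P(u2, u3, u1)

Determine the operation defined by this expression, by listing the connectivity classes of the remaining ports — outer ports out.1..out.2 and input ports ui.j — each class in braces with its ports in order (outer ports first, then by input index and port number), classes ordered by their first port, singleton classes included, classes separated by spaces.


{out.1, out.2} {u1.1, u3.1, u3.2} {u1.2} {u2.1} {u2.2}


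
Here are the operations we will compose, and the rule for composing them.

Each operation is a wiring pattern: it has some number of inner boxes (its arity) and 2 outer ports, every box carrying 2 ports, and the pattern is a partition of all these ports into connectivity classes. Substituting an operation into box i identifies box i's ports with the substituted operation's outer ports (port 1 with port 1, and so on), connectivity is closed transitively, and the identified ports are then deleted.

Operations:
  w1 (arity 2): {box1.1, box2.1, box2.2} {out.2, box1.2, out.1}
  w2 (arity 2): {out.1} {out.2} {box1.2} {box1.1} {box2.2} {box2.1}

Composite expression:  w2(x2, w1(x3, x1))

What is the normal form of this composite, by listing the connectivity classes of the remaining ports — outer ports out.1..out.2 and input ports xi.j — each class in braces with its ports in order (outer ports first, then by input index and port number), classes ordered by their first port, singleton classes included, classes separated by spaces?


Substituting into w2 glues patterns; closure does the rest.
after w1, the pattern on (x3, x1) reads {out.1, out.2, x3.2} {x1.1, x1.2, x3.1} (out.j = its outer ports)
after w2, the pattern on (x2, x3, x1) reads {out.1} {out.2} {x1.1, x1.2, x3.1} {x2.1} {x2.2} {x3.2} (out.j = its outer ports)

{out.1} {out.2} {x1.1, x1.2, x3.1} {x2.1} {x2.2} {x3.2}


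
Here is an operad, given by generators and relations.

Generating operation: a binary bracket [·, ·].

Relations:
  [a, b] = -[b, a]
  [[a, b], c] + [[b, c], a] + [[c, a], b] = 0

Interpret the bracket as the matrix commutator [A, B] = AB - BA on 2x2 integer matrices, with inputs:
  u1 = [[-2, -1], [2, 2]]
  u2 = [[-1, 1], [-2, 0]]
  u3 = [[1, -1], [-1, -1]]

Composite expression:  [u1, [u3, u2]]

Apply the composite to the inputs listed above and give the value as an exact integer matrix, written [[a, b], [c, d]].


[[-7, 2], [32, 7]]


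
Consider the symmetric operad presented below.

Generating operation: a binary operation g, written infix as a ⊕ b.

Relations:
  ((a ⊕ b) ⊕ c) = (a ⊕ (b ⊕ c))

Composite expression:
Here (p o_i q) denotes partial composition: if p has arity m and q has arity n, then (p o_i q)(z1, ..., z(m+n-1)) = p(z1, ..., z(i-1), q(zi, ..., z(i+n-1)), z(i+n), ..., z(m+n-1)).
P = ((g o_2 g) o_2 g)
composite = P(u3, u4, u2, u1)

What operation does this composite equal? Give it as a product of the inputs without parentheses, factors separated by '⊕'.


u3 ⊕ u4 ⊕ u2 ⊕ u1

The g-tree's shape is irrelevant; the u-reading-order decides.
(u4 ⊕ u2) collapses to u4 ⊕ u2
((u4 ⊕ u2) ⊕ u1) collapses to u4 ⊕ u2 ⊕ u1
(u3 ⊕ ((u4 ⊕ u2) ⊕ u1)) collapses to u3 ⊕ u4 ⊕ u2 ⊕ u1


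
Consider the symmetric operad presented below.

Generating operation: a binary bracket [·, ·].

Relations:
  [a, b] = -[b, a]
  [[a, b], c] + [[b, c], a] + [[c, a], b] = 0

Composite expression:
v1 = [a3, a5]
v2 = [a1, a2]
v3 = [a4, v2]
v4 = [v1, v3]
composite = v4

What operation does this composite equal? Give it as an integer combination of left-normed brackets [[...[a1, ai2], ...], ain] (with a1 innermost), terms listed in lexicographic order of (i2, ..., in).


[[[[a1, a2], a4], a3], a5] - [[[[a1, a2], a4], a5], a3]

In the tensor algebra, words opening a1 carry the a1-anchored form.
Composite bracket: [[a3, a5], [a4, [a1, a2]]]
Each bracket splits as ab - ba, giving 16 signed words (2^4 = 16).
The a1-initial words carry the normal form:
  from a1a2a4a3a5, sign +1: term +[[[[a1, a2], a4], a3], a5]
  from a1a2a4a5a3, sign -1: term -[[[[a1, a2], a4], a5], a3]


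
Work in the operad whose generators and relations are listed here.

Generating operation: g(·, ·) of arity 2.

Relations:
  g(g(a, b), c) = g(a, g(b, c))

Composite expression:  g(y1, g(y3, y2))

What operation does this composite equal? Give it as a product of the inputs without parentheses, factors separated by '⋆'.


The g-tree's shape is irrelevant; the y-reading-order decides.
g(y3, y2) flattens to y3 ⋆ y2
g(y1, g(y3, y2)) flattens to y1 ⋆ y3 ⋆ y2

y1 ⋆ y3 ⋆ y2


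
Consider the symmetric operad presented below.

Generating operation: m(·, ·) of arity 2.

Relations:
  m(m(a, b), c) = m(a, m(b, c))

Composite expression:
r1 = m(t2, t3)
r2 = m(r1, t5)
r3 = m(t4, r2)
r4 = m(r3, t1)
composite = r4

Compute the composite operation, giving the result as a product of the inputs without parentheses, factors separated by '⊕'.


All parenthesizations of m agree; list the t-inputs left to right.
m(t2, t3) reduces to t2 ⊕ t3
m(m(t2, t3), t5) reduces to t2 ⊕ t3 ⊕ t5
m(t4, m(m(t2, t3), t5)) reduces to t4 ⊕ t2 ⊕ t3 ⊕ t5
m(m(t4, m(m(t2, t3), t5)), t1) reduces to t4 ⊕ t2 ⊕ t3 ⊕ t5 ⊕ t1

t4 ⊕ t2 ⊕ t3 ⊕ t5 ⊕ t1


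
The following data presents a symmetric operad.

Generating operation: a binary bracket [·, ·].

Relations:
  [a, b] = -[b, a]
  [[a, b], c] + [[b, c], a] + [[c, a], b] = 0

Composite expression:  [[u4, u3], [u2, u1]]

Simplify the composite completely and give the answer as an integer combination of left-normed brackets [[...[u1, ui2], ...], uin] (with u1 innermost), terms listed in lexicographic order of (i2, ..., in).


-[[[u1, u2], u3], u4] + [[[u1, u2], u4], u3]

A multilinear Lie element is pinned by u1-initial words (u1 innermost).
Composite bracket: [[u4, u3], [u2, u1]]
Expanding via [a, b] = ab - ba: 8 signed words (2^3 = 8).
Only words starting with u1 matter:
  u1u2u3u4 appears with sign -1, giving the term -[[[u1, u2], u3], u4]
  u1u2u4u3 appears with sign +1, giving the term +[[[u1, u2], u4], u3]


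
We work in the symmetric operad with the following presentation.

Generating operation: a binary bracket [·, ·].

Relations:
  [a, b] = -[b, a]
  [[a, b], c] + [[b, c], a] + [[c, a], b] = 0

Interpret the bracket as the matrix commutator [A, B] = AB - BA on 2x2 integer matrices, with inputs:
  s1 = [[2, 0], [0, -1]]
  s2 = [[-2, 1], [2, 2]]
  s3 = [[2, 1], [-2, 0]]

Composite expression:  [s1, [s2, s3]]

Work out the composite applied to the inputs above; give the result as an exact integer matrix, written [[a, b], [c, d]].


[[0, -18], [12, 0]]

[s2, s3] = [[-4, -6], [-4, 4]]
[s1, [s2, s3]] = [[0, -18], [12, 0]]


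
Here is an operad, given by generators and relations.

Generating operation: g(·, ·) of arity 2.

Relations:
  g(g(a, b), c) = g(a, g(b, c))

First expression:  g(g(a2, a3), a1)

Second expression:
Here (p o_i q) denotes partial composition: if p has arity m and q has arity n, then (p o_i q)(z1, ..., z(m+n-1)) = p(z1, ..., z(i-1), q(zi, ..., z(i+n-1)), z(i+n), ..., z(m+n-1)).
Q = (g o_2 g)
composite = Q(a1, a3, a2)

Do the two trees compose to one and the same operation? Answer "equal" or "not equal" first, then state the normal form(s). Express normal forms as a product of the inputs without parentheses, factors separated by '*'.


Normal form of the first expression: a2 * a3 * a1
Normal form of the second expression: a1 * a3 * a2
The forms do not match — not equal.

not equal; the first gives a2 * a3 * a1 and the second a1 * a3 * a2


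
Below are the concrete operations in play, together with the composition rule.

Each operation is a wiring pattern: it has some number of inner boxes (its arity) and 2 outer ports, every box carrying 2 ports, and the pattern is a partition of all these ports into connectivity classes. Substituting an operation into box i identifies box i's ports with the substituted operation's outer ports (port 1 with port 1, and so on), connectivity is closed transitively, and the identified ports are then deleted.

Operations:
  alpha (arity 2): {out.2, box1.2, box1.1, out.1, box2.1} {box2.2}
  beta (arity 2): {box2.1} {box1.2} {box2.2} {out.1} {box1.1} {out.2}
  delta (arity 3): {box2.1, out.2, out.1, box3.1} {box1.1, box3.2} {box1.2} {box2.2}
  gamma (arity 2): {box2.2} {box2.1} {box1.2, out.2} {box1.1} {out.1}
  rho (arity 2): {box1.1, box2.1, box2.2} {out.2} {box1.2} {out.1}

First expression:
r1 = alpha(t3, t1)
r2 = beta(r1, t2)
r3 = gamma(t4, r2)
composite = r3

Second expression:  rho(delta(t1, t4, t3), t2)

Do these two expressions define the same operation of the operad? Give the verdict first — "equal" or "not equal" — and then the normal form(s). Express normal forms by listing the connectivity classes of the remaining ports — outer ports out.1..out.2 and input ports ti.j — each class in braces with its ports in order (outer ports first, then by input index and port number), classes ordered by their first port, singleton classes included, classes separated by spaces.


Normal form of the first expression: {out.1} {out.2, t4.2} {t1.1, t3.1, t3.2} {t1.2} {t2.1} {t2.2} {t4.1}
Normal form of the second expression: {out.1} {out.2} {t1.1, t3.2} {t1.2} {t2.1, t2.2, t3.1, t4.1} {t4.2}
Different reductions; not equal.

not equal; the first gives {out.1} {out.2, t4.2} {t1.1, t3.1, t3.2} {t1.2} {t2.1} {t2.2} {t4.1} and the second {out.1} {out.2} {t1.1, t3.2} {t1.2} {t2.1, t2.2, t3.1, t4.1} {t4.2}


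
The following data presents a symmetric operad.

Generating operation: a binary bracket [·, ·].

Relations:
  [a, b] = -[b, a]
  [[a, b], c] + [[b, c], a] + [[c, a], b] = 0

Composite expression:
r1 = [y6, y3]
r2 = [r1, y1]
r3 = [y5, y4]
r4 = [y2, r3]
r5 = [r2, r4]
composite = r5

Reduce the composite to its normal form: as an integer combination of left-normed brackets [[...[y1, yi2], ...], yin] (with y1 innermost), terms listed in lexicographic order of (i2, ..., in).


-[[[[[y1, y3], y6], y2], y4], y5] + [[[[[y1, y3], y6], y2], y5], y4] + [[[[[y1, y3], y6], y4], y5], y2] - [[[[[y1, y3], y6], y5], y4], y2] + [[[[[y1, y6], y3], y2], y4], y5] - [[[[[y1, y6], y3], y2], y5], y4] - [[[[[y1, y6], y3], y4], y5], y2] + [[[[[y1, y6], y3], y5], y4], y2]

In the tensor algebra, words opening y1 carry the y1-anchored form.
Composite bracket: [[[y6, y3], y1], [y2, [y5, y4]]]
Under [a, b] = ab - ba we get 32 signed associative words (2^5 = 32).
Keep just the words that open with y1:
  y1y3y6y2y4y5 appears with sign -1, giving the term -[[[[[y1, y3], y6], y2], y4], y5]
  y1y3y6y2y5y4 appears with sign +1, giving the term +[[[[[y1, y3], y6], y2], y5], y4]
  y1y3y6y4y5y2 appears with sign +1, giving the term +[[[[[y1, y3], y6], y4], y5], y2]
  y1y3y6y5y4y2 appears with sign -1, giving the term -[[[[[y1, y3], y6], y5], y4], y2]
  y1y6y3y2y4y5 appears with sign +1, giving the term +[[[[[y1, y6], y3], y2], y4], y5]
  y1y6y3y2y5y4 appears with sign -1, giving the term -[[[[[y1, y6], y3], y2], y5], y4]
  y1y6y3y4y5y2 appears with sign -1, giving the term -[[[[[y1, y6], y3], y4], y5], y2]
  y1y6y3y5y4y2 appears with sign +1, giving the term +[[[[[y1, y6], y3], y5], y4], y2]


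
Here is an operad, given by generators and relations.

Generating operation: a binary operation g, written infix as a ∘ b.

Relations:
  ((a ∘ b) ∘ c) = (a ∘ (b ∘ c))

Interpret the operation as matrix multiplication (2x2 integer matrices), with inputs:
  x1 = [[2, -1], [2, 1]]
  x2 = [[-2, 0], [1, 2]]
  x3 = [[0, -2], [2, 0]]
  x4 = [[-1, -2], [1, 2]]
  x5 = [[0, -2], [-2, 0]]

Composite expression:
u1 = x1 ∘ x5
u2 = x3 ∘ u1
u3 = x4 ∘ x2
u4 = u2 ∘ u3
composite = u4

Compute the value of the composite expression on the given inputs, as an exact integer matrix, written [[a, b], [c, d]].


(x1 ∘ x5) = [[2, -4], [-2, -4]]
(x3 ∘ (x1 ∘ x5)) = [[4, 8], [4, -8]]
(x4 ∘ x2) = [[0, -4], [0, 4]]
((x3 ∘ (x1 ∘ x5)) ∘ (x4 ∘ x2)) = [[0, 16], [0, -48]]

[[0, 16], [0, -48]]


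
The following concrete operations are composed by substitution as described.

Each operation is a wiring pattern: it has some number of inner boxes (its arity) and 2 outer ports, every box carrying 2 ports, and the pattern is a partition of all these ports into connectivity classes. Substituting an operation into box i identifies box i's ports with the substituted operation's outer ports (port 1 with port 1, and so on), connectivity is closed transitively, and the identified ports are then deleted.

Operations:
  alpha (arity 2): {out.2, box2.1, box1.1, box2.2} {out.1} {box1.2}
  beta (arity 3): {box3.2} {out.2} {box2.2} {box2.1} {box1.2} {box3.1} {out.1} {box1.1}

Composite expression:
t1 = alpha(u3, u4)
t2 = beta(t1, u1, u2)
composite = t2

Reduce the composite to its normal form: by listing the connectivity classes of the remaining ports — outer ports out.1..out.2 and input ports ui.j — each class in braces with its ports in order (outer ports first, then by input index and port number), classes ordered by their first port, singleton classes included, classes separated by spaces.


{out.1} {out.2} {u1.1} {u1.2} {u2.1} {u2.2} {u3.1, u4.1, u4.2} {u3.2}

After gluing at beta, chains via deleted ports link the u-ports.
alpha over (u3, u4) gives {out.1} {out.2, u3.1, u4.1, u4.2} {u3.2}, out.j being that stage's outer ports
beta over (u3, u4, u1, u2) gives {out.1} {out.2} {u1.1} {u1.2} {u2.1} {u2.2} {u3.1, u4.1, u4.2} {u3.2}, out.j being that stage's outer ports


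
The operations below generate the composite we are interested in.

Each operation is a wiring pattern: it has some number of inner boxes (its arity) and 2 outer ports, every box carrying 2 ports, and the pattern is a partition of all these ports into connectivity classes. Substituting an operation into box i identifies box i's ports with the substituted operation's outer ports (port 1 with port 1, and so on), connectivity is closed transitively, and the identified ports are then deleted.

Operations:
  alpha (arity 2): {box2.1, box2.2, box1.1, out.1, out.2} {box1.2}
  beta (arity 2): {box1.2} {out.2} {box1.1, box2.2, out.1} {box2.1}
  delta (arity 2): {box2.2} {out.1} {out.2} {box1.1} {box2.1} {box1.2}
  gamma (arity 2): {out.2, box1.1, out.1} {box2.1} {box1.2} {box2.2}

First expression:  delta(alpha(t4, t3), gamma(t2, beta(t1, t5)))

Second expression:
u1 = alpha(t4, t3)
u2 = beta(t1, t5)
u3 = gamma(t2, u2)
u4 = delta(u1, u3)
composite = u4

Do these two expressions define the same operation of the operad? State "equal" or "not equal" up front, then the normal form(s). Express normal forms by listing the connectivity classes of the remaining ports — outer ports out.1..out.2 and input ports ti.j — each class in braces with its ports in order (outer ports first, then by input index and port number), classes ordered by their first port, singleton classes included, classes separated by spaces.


equal: each reduces to {out.1} {out.2} {t1.1, t5.2} {t1.2} {t2.1} {t2.2} {t3.1, t3.2, t4.1} {t4.2} {t5.1}

Reducing the first expression gives {out.1} {out.2} {t1.1, t5.2} {t1.2} {t2.1} {t2.2} {t3.1, t3.2, t4.1} {t4.2} {t5.1}
Reducing the second expression gives {out.1} {out.2} {t1.1, t5.2} {t1.2} {t2.1} {t2.2} {t3.1, t3.2, t4.1} {t4.2} {t5.1}
The forms coincide; equal.


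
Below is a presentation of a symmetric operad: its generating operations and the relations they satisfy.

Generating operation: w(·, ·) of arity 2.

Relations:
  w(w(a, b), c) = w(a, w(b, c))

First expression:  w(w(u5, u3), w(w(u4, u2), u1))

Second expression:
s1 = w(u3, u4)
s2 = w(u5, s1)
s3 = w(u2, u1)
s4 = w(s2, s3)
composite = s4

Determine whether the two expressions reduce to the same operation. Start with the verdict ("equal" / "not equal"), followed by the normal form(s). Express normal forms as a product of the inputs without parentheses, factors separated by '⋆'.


equal: each reduces to u5 ⋆ u3 ⋆ u4 ⋆ u2 ⋆ u1

The first composite normalizes to u5 ⋆ u3 ⋆ u4 ⋆ u2 ⋆ u1
The second composite normalizes to u5 ⋆ u3 ⋆ u4 ⋆ u2 ⋆ u1
Both agree, so they are equal.


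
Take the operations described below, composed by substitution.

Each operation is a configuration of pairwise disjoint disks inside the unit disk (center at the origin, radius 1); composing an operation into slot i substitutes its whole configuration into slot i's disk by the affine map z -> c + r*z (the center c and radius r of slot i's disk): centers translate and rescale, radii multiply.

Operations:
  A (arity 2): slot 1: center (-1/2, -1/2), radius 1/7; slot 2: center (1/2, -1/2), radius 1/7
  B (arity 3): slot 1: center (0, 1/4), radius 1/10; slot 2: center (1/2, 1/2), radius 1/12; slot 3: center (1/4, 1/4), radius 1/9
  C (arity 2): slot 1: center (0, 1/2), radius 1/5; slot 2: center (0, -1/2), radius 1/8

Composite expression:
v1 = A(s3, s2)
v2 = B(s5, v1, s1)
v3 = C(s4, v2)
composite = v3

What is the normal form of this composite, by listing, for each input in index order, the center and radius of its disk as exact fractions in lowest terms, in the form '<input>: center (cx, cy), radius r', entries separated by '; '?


s1: center (1/32, -15/32), radius 1/72; s2: center (13/192, -85/192), radius 1/672; s3: center (11/192, -85/192), radius 1/672; s4: center (0, 1/2), radius 1/5; s5: center (0, -15/32), radius 1/80

Nesting under C composes maps z -> c + r*z down each s-path.
s4 passes through 1 substitution, ending at center (0, 1/2), radius 1/5
s5 passes through 2 substitutions, ending at center (0, -15/32), radius 1/80
s3 passes through 3 substitutions, ending at center (11/192, -85/192), radius 1/672
s2 passes through 3 substitutions, ending at center (13/192, -85/192), radius 1/672
s1 passes through 2 substitutions, ending at center (1/32, -15/32), radius 1/72
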